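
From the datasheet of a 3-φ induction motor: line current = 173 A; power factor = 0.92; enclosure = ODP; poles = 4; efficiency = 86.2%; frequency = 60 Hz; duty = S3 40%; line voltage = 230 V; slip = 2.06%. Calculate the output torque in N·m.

296 N·m

P_in = √3·V·I·cosφ = 1.732 × 230 × 173 × 0.92 = 63403 W
P_out = η·P_in = 0.862 × 63403 = 54653 W
n_s = 120×60/4 = 1800 rpm; n = 1800×(1−0.0206) = 1763 rpm
ω = 2π×1763/60 = 184.6 rad/s
τ = P_out/ω = 54653/184.6 = 296 N·m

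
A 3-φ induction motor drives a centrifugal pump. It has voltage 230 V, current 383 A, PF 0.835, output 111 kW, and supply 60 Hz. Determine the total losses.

16400 W

P_in = √3·V·I·cosφ = 1.732×230×383×0.835 = 127398 W
P_out = 111000 W
Losses = P_in − P_out = 127398 − 111000 = 16398 W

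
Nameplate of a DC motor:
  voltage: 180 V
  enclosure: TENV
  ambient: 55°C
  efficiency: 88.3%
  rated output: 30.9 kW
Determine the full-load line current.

P_out = 30.9 kW = 30900 W
P_in = P_out / η = 30900 / 0.883 = 34994 W
I = P_in / V = 34994 / 180 = 194 A

194 A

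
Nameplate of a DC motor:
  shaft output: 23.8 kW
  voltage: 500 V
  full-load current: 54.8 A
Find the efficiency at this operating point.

86.9 %

P_out = 23.8 kW = 23800 W
P_in = V·I = 500 × 54.8 = 27400 W
η = P_out / P_in = 23800 / 27400 = 0.869 = 86.9%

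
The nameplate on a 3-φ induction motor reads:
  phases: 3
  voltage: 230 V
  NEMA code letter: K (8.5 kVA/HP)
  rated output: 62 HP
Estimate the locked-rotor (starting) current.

1320 A

S_LR = 8.5 × 62 = 527 kVA
I_LR = S_LR/(√3·V_L) = 527000/(1.732×230) = 1320 A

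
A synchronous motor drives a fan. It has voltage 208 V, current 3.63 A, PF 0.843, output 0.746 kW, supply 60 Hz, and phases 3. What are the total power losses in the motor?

P_in = √3·V·I·cosφ = 1.732×208×3.63×0.843 = 1102 W
P_out = 746 W
Losses = P_in − P_out = 1102 − 746 = 356 W

356 W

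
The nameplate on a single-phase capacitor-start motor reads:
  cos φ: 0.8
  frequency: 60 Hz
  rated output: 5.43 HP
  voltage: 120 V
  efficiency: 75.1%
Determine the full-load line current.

P_out = 5.43 × 746 = 4051 W
P_in = P_out / η = 4051 / 0.751 = 5394 W
I = P_in / (V·cosφ) = 5394 / (120 × 0.8) = 56.2 A

56.2 A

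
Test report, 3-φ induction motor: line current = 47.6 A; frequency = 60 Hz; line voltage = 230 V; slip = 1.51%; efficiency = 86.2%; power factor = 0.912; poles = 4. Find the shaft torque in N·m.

P_in = √3·V·I·cosφ = 1.732 × 230 × 47.6 × 0.912 = 17293 W
P_out = η·P_in = 0.862 × 17293 = 14907 W
n_s = 120×60/4 = 1800 rpm; n = 1800×(1−0.0151) = 1773 rpm
ω = 2π×1773/60 = 185.7 rad/s
τ = P_out/ω = 14907/185.7 = 80.3 N·m

80.3 N·m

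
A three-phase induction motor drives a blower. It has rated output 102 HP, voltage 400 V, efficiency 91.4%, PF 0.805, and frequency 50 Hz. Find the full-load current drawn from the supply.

149 A

P_out = 102 × 746 = 76092 W
P_in = P_out / η = 76092 / 0.914 = 83252 W
I_L = P_in / (√3·V_L·cosφ) = 83252 / (1.732 × 400 × 0.805) = 149 A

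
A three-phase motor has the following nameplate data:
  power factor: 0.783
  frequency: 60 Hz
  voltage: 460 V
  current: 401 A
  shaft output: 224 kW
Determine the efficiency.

89.5 %

P_out = 224 kW = 224000 W
P_in = √3·V_L·I_L·cosφ = 1.732 × 460 × 401 × 0.783 = 250157 W
η = P_out / P_in = 224000 / 250157 = 0.895 = 89.5%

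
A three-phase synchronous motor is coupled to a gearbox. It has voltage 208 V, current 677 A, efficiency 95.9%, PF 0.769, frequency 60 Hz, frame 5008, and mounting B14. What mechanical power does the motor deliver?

P_in = √3·V·I·cosφ = 1.732 × 208 × 677 × 0.769 = 187554 W
P_out = η·P_in = 0.959 × 187554 = 179864 W

180 kW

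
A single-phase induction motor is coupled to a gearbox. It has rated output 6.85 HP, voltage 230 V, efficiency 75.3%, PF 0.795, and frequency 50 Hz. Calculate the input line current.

P_out = 6.85 × 746 = 5110 W
P_in = P_out / η = 5110 / 0.753 = 6786 W
I = P_in / (V·cosφ) = 6786 / (230 × 0.795) = 37.1 A

37.1 A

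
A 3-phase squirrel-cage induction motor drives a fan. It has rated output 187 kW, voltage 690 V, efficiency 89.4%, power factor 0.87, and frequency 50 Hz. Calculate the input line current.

201 A

P_out = 187 kW = 187000 W
P_in = P_out / η = 187000 / 0.894 = 209172 W
I_L = P_in / (√3·V_L·cosφ) = 209172 / (1.732 × 690 × 0.87) = 201 A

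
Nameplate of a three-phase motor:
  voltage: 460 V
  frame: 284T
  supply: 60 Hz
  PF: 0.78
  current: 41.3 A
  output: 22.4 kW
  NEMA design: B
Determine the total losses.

P_in = √3·V·I·cosφ = 1.732×460×41.3×0.78 = 25666 W
P_out = 22400 W
Losses = P_in − P_out = 25666 − 22400 = 3266 W

3270 W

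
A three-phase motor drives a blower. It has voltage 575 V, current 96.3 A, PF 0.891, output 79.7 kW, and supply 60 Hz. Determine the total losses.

5750 W

P_in = √3·V·I·cosφ = 1.732×575×96.3×0.891 = 85452 W
P_out = 79700 W
Losses = P_in − P_out = 85452 − 79700 = 5752 W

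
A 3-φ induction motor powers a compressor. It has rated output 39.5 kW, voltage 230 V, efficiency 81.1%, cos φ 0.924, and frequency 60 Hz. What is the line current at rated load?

132 A

P_out = 39.5 kW = 39500 W
P_in = P_out / η = 39500 / 0.811 = 48705 W
I_L = P_in / (√3·V_L·cosφ) = 48705 / (1.732 × 230 × 0.924) = 132 A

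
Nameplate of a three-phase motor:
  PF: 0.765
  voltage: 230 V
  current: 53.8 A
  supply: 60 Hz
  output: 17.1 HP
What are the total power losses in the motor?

3640 W

P_in = √3·V·I·cosφ = 1.732×230×53.8×0.765 = 16395 W
P_out = 17.1×746 = 12757 W
Losses = P_in − P_out = 16395 − 12757 = 3638 W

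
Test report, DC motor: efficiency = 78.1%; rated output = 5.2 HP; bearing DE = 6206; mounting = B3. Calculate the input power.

4.97 kW

P_out = 5.2 × 746 = 3879 W
P_in = P_out/η = 3879/0.781 = 4967 W = 4.97 kW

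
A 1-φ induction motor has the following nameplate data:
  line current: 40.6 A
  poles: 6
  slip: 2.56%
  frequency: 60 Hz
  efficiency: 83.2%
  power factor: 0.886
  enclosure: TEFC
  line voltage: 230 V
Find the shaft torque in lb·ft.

41.5 lb·ft

P_in = V·I·cosφ = 230 × 40.6 × 0.886 = 8273 W
P_out = η·P_in = 0.832 × 8273 = 6883 W
n_s = 120×60/6 = 1200 rpm; n = 1200×(1−0.0256) = 1169 rpm
ω = 2π×1169/60 = 122.4 rad/s
τ = P_out/ω = 6883/122.4 = 56.23 N·m
In lb·ft: 56.23/1.356 = 41.5 lb·ft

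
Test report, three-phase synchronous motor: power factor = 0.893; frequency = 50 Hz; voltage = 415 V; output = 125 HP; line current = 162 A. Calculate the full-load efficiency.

P_out = 125 × 746 = 93250 W
P_in = √3·V_L·I_L·cosφ = 1.732 × 415 × 162 × 0.893 = 103983 W
η = P_out / P_in = 93250 / 103983 = 0.897 = 89.7%

89.7 %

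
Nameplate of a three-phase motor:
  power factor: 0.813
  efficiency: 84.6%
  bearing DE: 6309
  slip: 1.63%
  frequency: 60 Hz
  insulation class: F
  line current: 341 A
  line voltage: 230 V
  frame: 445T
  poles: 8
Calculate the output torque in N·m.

1010 N·m

P_in = √3·V·I·cosφ = 1.732 × 230 × 341 × 0.813 = 110439 W
P_out = η·P_in = 0.846 × 110439 = 93431 W
n_s = 120×60/8 = 900 rpm; n = 900×(1−0.0163) = 885 rpm
ω = 2π×885/60 = 92.68 rad/s
τ = P_out/ω = 93431/92.68 = 1010 N·m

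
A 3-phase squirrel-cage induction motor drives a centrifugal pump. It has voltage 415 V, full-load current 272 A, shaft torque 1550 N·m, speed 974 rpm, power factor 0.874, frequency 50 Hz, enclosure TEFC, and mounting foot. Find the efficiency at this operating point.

92.5 %

ω = 2π × 974/60 = 102 rad/s; P_out = τω = 1550 × 102 = 158100 W
P_in = √3·V_L·I_L·cosφ = 1.732 × 415 × 272 × 0.874 = 170874 W
η = P_out / P_in = 158100 / 170874 = 0.925 = 92.5%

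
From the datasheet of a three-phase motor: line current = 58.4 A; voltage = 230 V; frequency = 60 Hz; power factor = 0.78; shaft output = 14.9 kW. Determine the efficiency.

82.1 %

P_out = 14.9 kW = 14900 W
P_in = √3·V_L·I_L·cosφ = 1.732 × 230 × 58.4 × 0.78 = 18146 W
η = P_out / P_in = 14900 / 18146 = 0.821 = 82.1%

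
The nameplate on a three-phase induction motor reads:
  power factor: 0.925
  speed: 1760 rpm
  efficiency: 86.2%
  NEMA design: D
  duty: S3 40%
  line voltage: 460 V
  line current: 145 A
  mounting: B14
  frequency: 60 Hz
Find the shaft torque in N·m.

P_in = √3·V·I·cosφ = 1.732 × 460 × 145 × 0.925 = 106860 W
P_out = η·P_in = 0.862 × 106860 = 92113 W
n = 1760 rpm
ω = 2π×1760/60 = 184.3 rad/s
τ = P_out/ω = 92113/184.3 = 500 N·m

500 N·m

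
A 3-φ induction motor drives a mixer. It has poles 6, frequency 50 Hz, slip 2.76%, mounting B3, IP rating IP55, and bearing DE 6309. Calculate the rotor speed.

n_s = 120f/p = 120×50/6 = 1000 rpm
n = n_s(1 − s) = 1000 × (1 − 0.0276) = 972 rpm

972 rpm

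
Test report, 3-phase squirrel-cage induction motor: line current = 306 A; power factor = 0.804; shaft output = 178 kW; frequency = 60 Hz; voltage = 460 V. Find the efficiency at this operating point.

P_out = 178 kW = 178000 W
P_in = √3·V_L·I_L·cosφ = 1.732 × 460 × 306 × 0.804 = 196012 W
η = P_out / P_in = 178000 / 196012 = 0.908 = 90.8%

90.8 %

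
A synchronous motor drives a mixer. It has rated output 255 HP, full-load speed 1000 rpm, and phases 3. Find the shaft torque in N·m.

1820 N·m

P_out = 255 × 746 = 190230 W
ω = 2π × 1000/60 = 104.7 rad/s
τ = P_out/ω = 190230/104.7 = 1820 N·m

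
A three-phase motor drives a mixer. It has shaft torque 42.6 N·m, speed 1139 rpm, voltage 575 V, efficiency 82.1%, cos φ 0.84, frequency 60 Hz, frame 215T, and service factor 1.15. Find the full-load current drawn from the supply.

ω = 2π×1139/60 = 119.3 rad/s; P_out = τω = 42.6 × 119.3 = 5082 W
P_in = P_out / η = 5082 / 0.821 = 6190 W
I_L = P_in / (√3·V_L·cosφ) = 6190 / (1.732 × 575 × 0.84) = 7.4 A

7.4 A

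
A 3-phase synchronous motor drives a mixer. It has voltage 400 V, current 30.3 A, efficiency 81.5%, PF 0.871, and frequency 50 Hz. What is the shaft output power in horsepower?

20 HP

P_in = √3·V·I·cosφ = 1.732 × 400 × 30.3 × 0.871 = 18284 W
P_out = η·P_in = 0.815 × 18284 = 14901 W
= 14901/746 = 20 HP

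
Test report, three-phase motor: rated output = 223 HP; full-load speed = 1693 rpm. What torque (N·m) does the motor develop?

P_out = 223 × 746 = 166358 W
ω = 2π × 1693/60 = 177.3 rad/s
τ = P_out/ω = 166358/177.3 = 938 N·m

938 N·m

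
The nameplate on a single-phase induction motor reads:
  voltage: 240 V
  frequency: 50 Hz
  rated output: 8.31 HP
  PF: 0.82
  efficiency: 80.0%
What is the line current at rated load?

P_out = 8.31 × 746 = 6199 W
P_in = P_out / η = 6199 / 0.800 = 7749 W
I = P_in / (V·cosφ) = 7749 / (240 × 0.82) = 39.4 A

39.4 A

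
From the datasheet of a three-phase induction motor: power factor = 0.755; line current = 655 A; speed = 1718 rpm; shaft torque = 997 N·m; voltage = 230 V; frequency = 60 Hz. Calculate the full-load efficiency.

ω = 2π × 1718/60 = 179.9 rad/s; P_out = τω = 997 × 179.9 = 179360 W
P_in = √3·V_L·I_L·cosφ = 1.732 × 230 × 655 × 0.755 = 196999 W
η = P_out / P_in = 179360 / 196999 = 0.910 = 91.0%

91.0 %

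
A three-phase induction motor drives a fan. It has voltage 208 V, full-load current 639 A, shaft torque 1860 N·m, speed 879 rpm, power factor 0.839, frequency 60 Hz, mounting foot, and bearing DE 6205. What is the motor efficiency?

ω = 2π × 879/60 = 92.05 rad/s; P_out = τω = 1860 × 92.05 = 171213 W
P_in = √3·V_L·I_L·cosφ = 1.732 × 208 × 639 × 0.839 = 193141 W
η = P_out / P_in = 171213 / 193141 = 0.886 = 88.6%

88.6 %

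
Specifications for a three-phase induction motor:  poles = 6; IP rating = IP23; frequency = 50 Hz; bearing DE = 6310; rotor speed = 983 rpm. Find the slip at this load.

1.70 %

n_s = 120f/p = 120×50/6 = 1000 rpm
s = (n_s − n)/n_s = (1000 − 983)/1000 = 0.0170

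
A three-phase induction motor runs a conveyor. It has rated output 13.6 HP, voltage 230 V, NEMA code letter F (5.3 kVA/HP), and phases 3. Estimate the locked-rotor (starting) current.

181 A

S_LR = 5.3 × 13.6 = 72.08 kVA
I_LR = S_LR/(√3·V_L) = 72080/(1.732×230) = 181 A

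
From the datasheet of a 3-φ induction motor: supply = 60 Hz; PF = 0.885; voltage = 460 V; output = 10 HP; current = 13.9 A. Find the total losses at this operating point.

2340 W

P_in = √3·V·I·cosφ = 1.732×460×13.9×0.885 = 9801 W
P_out = 10×746 = 7460 W
Losses = P_in − P_out = 9801 − 7460 = 2341 W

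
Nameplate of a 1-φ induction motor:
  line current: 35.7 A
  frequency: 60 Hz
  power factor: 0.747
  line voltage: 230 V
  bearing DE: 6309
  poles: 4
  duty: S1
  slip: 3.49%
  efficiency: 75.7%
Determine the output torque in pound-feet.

P_in = V·I·cosφ = 230 × 35.7 × 0.747 = 6134 W
P_out = η·P_in = 0.757 × 6134 = 4643 W
n_s = 120×60/4 = 1800 rpm; n = 1800×(1−0.0349) = 1737 rpm
ω = 2π×1737/60 = 181.9 rad/s
τ = P_out/ω = 4643/181.9 = 25.53 N·m
In lb·ft: 25.53/1.356 = 18.8 lb·ft

18.8 lb·ft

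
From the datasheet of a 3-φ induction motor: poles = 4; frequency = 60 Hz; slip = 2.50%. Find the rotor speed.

1755 rpm

n_s = 120f/p = 120×60/4 = 1800 rpm
n = n_s(1 − s) = 1800 × (1 − 0.025) = 1755 rpm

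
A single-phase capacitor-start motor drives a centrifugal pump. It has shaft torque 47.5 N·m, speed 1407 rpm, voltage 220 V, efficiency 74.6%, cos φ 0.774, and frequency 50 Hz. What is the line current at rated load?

55.1 A

ω = 2π×1407/60 = 147.3 rad/s; P_out = τω = 47.5 × 147.3 = 6997 W
P_in = P_out / η = 6997 / 0.746 = 9379 W
I = P_in / (V·cosφ) = 9379 / (220 × 0.774) = 55.1 A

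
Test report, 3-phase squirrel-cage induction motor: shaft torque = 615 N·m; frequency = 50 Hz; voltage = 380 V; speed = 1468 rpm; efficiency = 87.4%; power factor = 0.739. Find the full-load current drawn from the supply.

222 A

ω = 2π×1468/60 = 153.7 rad/s; P_out = τω = 615 × 153.7 = 94526 W
P_in = P_out / η = 94526 / 0.874 = 108153 W
I_L = P_in / (√3·V_L·cosφ) = 108153 / (1.732 × 380 × 0.739) = 222 A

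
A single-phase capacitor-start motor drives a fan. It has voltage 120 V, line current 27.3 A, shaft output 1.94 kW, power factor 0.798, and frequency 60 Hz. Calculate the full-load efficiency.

P_out = 1.94 kW = 1940 W
P_in = V·I·cosφ = 120 × 27.3 × 0.798 = 2614 W
η = P_out / P_in = 1940 / 2614 = 0.742 = 74.2%

74.2 %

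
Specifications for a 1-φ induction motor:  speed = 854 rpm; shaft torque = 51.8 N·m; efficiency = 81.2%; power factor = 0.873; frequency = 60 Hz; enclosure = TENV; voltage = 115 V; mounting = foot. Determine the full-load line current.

56.8 A

ω = 2π×854/60 = 89.43 rad/s; P_out = τω = 51.8 × 89.43 = 4632 W
P_in = P_out / η = 4632 / 0.812 = 5704 W
I = P_in / (V·cosφ) = 5704 / (115 × 0.873) = 56.8 A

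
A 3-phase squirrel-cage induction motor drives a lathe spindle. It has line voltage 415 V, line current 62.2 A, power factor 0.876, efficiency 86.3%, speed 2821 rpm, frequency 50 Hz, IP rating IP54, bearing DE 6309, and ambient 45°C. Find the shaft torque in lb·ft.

84.4 lb·ft

P_in = √3·V·I·cosφ = 1.732 × 415 × 62.2 × 0.876 = 39164 W
P_out = η·P_in = 0.863 × 39164 = 33799 W
n = 2821 rpm
ω = 2π×2821/60 = 295.4 rad/s
τ = P_out/ω = 33799/295.4 = 114.4 N·m
In lb·ft: 114.4/1.356 = 84.4 lb·ft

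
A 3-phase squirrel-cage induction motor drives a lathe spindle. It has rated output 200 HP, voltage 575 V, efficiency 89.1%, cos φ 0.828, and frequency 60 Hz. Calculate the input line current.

P_out = 200 × 746 = 149200 W
P_in = P_out / η = 149200 / 0.891 = 167452 W
I_L = P_in / (√3·V_L·cosφ) = 167452 / (1.732 × 575 × 0.828) = 203 A

203 A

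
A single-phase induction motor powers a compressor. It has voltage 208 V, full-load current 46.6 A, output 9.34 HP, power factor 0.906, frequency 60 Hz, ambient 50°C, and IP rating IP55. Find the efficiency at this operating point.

P_out = 9.34 × 746 = 6968 W
P_in = V·I·cosφ = 208 × 46.6 × 0.906 = 8782 W
η = P_out / P_in = 6968 / 8782 = 0.793 = 79.3%

79.3 %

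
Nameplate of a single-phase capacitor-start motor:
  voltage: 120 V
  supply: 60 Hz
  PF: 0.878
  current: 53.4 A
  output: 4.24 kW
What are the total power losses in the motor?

1.39 kW

P_in = V·I·cosφ = 120×53.4×0.878 = 5626 W
P_out = 4240 W
Losses = P_in − P_out = 5626 − 4240 = 1386 W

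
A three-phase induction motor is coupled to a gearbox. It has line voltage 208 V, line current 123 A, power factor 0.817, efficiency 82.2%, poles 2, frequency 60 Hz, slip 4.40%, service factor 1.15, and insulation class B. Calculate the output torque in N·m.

82.6 N·m

P_in = √3·V·I·cosφ = 1.732 × 208 × 123 × 0.817 = 36202 W
P_out = η·P_in = 0.822 × 36202 = 29758 W
n_s = 120×60/2 = 3600 rpm; n = 3600×(1−0.044) = 3442 rpm
ω = 2π×3442/60 = 360.4 rad/s
τ = P_out/ω = 29758/360.4 = 82.6 N·m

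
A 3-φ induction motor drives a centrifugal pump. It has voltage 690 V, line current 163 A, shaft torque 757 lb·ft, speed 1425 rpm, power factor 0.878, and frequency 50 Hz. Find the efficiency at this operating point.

τ = 757 lb·ft × 1.356 = 1026 N·m
ω = 2π × 1425/60 = 149.2 rad/s; P_out = τω = 1026 × 149.2 = 153079 W
P_in = √3·V_L·I_L·cosφ = 1.732 × 690 × 163 × 0.878 = 171033 W
η = P_out / P_in = 153079 / 171033 = 0.895 = 89.5%

89.5 %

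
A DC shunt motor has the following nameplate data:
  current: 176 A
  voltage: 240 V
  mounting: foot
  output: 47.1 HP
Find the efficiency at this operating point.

P_out = 47.1 × 746 = 35137 W
P_in = V·I = 240 × 176 = 42240 W
η = P_out / P_in = 35137 / 42240 = 0.832 = 83.2%

83.2 %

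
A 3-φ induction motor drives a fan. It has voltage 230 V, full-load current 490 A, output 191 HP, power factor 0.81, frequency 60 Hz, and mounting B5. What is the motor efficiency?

P_out = 191 × 746 = 142486 W
P_in = √3·V_L·I_L·cosφ = 1.732 × 230 × 490 × 0.81 = 158109 W
η = P_out / P_in = 142486 / 158109 = 0.901 = 90.1%

90.1 %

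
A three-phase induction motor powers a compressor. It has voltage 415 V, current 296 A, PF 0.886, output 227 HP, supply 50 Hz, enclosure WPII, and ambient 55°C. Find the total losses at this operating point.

19.2 kW

P_in = √3·V·I·cosφ = 1.732×415×296×0.886 = 188504 W
P_out = 227×746 = 169342 W
Losses = P_in − P_out = 188504 − 169342 = 19162 W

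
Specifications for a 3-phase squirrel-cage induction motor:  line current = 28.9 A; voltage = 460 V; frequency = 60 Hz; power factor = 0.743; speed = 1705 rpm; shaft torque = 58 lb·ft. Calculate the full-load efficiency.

τ = 58 lb·ft × 1.356 = 78.65 N·m
ω = 2π × 1705/60 = 178.5 rad/s; P_out = τω = 78.65 × 178.5 = 14039 W
P_in = √3·V_L·I_L·cosφ = 1.732 × 460 × 28.9 × 0.743 = 17108 W
η = P_out / P_in = 14039 / 17108 = 0.821 = 82.1%

82.1 %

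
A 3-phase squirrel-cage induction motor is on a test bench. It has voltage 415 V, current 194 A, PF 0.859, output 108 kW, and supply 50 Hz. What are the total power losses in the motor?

P_in = √3·V·I·cosφ = 1.732×415×194×0.859 = 119782 W
P_out = 108000 W
Losses = P_in − P_out = 119782 − 108000 = 11782 W

11.8 kW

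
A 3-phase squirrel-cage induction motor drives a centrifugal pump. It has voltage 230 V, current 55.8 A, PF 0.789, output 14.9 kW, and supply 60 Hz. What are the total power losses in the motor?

2640 W

P_in = √3·V·I·cosφ = 1.732×230×55.8×0.789 = 17538 W
P_out = 14900 W
Losses = P_in − P_out = 17538 − 14900 = 2638 W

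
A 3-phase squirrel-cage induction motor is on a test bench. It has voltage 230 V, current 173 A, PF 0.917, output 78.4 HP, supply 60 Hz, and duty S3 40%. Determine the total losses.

P_in = √3·V·I·cosφ = 1.732×230×173×0.917 = 63196 W
P_out = 78.4×746 = 58486 W
Losses = P_in − P_out = 63196 − 58486 = 4710 W

4710 W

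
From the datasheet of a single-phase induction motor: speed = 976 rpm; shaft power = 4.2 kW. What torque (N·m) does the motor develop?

41.1 N·m

ω = 2π × 976/60 = 102.2 rad/s
τ = P/ω = 4200/102.2 = 41.1 N·m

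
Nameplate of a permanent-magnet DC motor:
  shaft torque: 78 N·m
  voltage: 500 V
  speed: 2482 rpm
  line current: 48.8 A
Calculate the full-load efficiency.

ω = 2π × 2482/60 = 259.9 rad/s; P_out = τω = 78 × 259.9 = 20272 W
P_in = V·I = 500 × 48.8 = 24400 W
η = P_out / P_in = 20272 / 24400 = 0.831 = 83.1%

83.1 %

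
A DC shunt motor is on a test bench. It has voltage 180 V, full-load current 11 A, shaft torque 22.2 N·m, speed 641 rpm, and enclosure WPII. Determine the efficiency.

75.3 %

ω = 2π × 641/60 = 67.13 rad/s; P_out = τω = 22.2 × 67.13 = 1490 W
P_in = V·I = 180 × 11 = 1980 W
η = P_out / P_in = 1490 / 1980 = 0.753 = 75.3%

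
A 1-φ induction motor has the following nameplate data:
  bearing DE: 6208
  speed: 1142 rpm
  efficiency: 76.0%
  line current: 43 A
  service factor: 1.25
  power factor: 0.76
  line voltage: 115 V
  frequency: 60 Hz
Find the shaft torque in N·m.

23.9 N·m

P_in = V·I·cosφ = 115 × 43 × 0.76 = 3758 W
P_out = η·P_in = 0.76 × 3758 = 2856 W
n = 1142 rpm
ω = 2π×1142/60 = 119.6 rad/s
τ = P_out/ω = 2856/119.6 = 23.9 N·m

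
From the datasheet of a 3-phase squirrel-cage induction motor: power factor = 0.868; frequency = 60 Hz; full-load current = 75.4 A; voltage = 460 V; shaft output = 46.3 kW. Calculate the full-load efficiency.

88.8 %

P_out = 46.3 kW = 46300 W
P_in = √3·V_L·I_L·cosφ = 1.732 × 460 × 75.4 × 0.868 = 52143 W
η = P_out / P_in = 46300 / 52143 = 0.888 = 88.8%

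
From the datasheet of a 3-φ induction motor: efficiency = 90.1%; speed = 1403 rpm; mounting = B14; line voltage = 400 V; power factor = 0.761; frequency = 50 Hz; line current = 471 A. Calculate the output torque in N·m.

1520 N·m

P_in = √3·V·I·cosφ = 1.732 × 400 × 471 × 0.761 = 248321 W
P_out = η·P_in = 0.901 × 248321 = 223737 W
n = 1403 rpm
ω = 2π×1403/60 = 146.9 rad/s
τ = P_out/ω = 223737/146.9 = 1520 N·m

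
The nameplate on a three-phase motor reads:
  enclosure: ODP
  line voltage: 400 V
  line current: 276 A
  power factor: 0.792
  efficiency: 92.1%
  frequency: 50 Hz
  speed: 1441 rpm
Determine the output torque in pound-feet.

682 lb·ft

P_in = √3·V·I·cosφ = 1.732 × 400 × 276 × 0.792 = 151441 W
P_out = η·P_in = 0.921 × 151441 = 139477 W
n = 1441 rpm
ω = 2π×1441/60 = 150.9 rad/s
τ = P_out/ω = 139477/150.9 = 924.3 N·m
In lb·ft: 924.3/1.356 = 682 lb·ft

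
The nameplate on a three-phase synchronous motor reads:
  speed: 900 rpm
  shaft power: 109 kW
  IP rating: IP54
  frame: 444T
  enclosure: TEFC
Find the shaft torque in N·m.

ω = 2π × 900/60 = 94.25 rad/s
τ = P/ω = 109000/94.25 = 1160 N·m

1160 N·m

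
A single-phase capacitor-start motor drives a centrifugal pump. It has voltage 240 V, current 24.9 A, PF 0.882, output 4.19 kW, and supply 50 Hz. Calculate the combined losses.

P_in = V·I·cosφ = 240×24.9×0.882 = 5271 W
P_out = 4190 W
Losses = P_in − P_out = 5271 − 4190 = 1081 W

1080 W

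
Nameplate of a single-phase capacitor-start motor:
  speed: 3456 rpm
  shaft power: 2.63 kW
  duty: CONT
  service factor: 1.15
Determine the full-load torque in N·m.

ω = 2π × 3456/60 = 361.9 rad/s
τ = P/ω = 2630/361.9 = 7.27 N·m

7.27 N·m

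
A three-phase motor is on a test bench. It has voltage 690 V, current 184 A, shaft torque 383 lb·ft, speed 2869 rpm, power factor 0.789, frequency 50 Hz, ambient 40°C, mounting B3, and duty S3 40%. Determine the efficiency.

τ = 383 lb·ft × 1.356 = 519.3 N·m
ω = 2π × 2869/60 = 300.4 rad/s; P_out = τω = 519.3 × 300.4 = 155998 W
P_in = √3·V_L·I_L·cosφ = 1.732 × 690 × 184 × 0.789 = 173497 W
η = P_out / P_in = 155998 / 173497 = 0.899 = 89.9%

89.9 %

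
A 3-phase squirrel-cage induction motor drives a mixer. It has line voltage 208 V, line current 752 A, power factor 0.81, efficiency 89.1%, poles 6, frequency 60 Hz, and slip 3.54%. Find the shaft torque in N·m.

P_in = √3·V·I·cosφ = 1.732 × 208 × 752 × 0.81 = 219439 W
P_out = η·P_in = 0.891 × 219439 = 195520 W
n_s = 120×60/6 = 1200 rpm; n = 1200×(1−0.0354) = 1158 rpm
ω = 2π×1158/60 = 121.3 rad/s
τ = P_out/ω = 195520/121.3 = 1610 N·m

1610 N·m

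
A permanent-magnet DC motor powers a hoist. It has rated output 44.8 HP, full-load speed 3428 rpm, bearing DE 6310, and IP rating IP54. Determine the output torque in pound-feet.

P_out = 44.8 × 746 = 33421 W
ω = 2π × 3428/60 = 359 rad/s
τ = P_out/ω = 33421/359 = 93.09 N·m
In lb·ft: 93.09/1.356 = 68.7 lb·ft

68.7 lb·ft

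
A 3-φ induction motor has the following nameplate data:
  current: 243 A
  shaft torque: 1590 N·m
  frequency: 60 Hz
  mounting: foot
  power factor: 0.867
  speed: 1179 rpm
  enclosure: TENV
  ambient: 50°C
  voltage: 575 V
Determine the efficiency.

93.6 %

ω = 2π × 1179/60 = 123.5 rad/s; P_out = τω = 1590 × 123.5 = 196365 W
P_in = √3·V_L·I_L·cosφ = 1.732 × 575 × 243 × 0.867 = 209817 W
η = P_out / P_in = 196365 / 209817 = 0.936 = 93.6%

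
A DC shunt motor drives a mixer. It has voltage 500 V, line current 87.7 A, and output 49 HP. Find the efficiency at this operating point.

83.4 %

P_out = 49 × 746 = 36554 W
P_in = V·I = 500 × 87.7 = 43850 W
η = P_out / P_in = 36554 / 43850 = 0.834 = 83.4%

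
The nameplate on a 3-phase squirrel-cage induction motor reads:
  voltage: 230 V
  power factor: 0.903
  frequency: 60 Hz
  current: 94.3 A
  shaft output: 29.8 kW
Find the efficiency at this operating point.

87.8 %

P_out = 29.8 kW = 29800 W
P_in = √3·V_L·I_L·cosφ = 1.732 × 230 × 94.3 × 0.903 = 33922 W
η = P_out / P_in = 29800 / 33922 = 0.878 = 87.8%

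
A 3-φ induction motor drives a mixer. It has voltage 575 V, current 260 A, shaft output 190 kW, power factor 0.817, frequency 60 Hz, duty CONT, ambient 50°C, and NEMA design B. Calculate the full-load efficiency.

89.8 %

P_out = 190 kW = 190000 W
P_in = √3·V_L·I_L·cosφ = 1.732 × 575 × 260 × 0.817 = 211549 W
η = P_out / P_in = 190000 / 211549 = 0.898 = 89.8%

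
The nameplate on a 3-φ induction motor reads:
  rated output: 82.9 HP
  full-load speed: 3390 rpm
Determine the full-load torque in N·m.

174 N·m

P_out = 82.9 × 746 = 61843 W
ω = 2π × 3390/60 = 355 rad/s
τ = P_out/ω = 61843/355 = 174 N·m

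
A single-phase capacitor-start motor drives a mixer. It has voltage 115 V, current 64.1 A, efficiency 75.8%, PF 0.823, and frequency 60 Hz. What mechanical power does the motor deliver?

4.6 kW

P_in = V·I·cosφ = 115 × 64.1 × 0.823 = 6067 W
P_out = η·P_in = 0.758 × 6067 = 4599 W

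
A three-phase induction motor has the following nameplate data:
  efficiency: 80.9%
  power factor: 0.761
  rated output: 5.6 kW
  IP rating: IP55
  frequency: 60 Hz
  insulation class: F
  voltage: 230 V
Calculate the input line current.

22.8 A

P_out = 5.6 kW = 5600 W
P_in = P_out / η = 5600 / 0.809 = 6922 W
I_L = P_in / (√3·V_L·cosφ) = 6922 / (1.732 × 230 × 0.761) = 22.8 A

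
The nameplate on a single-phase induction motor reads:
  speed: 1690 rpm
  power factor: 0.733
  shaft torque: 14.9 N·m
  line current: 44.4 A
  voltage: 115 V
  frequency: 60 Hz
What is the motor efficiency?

70.5 %

ω = 2π × 1690/60 = 177 rad/s; P_out = τω = 14.9 × 177 = 2637 W
P_in = V·I·cosφ = 115 × 44.4 × 0.733 = 3743 W
η = P_out / P_in = 2637 / 3743 = 0.705 = 70.5%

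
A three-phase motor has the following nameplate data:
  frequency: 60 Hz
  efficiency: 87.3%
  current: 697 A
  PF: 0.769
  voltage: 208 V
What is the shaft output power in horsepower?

P_in = √3·V·I·cosφ = 1.732 × 208 × 697 × 0.769 = 193095 W
P_out = η·P_in = 0.873 × 193095 = 168572 W
= 168572/746 = 226 HP

226 HP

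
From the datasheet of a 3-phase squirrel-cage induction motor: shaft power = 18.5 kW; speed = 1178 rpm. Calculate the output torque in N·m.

150 N·m

ω = 2π × 1178/60 = 123.4 rad/s
τ = P/ω = 18500/123.4 = 150 N·m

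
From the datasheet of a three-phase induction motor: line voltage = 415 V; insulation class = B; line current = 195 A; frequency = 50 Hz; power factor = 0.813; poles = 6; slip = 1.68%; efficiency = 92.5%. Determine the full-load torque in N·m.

P_in = √3·V·I·cosφ = 1.732 × 415 × 195 × 0.813 = 113952 W
P_out = η·P_in = 0.925 × 113952 = 105406 W
n_s = 120×50/6 = 1000 rpm; n = 1000×(1−0.0168) = 983 rpm
ω = 2π×983/60 = 102.9 rad/s
τ = P_out/ω = 105406/102.9 = 1020 N·m

1020 N·m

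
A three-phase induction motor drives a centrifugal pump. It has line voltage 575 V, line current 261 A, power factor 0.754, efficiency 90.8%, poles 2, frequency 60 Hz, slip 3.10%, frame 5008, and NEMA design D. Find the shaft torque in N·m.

487 N·m

P_in = √3·V·I·cosφ = 1.732 × 575 × 261 × 0.754 = 195987 W
P_out = η·P_in = 0.908 × 195987 = 177956 W
n_s = 120×60/2 = 3600 rpm; n = 3600×(1−0.031) = 3488 rpm
ω = 2π×3488/60 = 365.3 rad/s
τ = P_out/ω = 177956/365.3 = 487 N·m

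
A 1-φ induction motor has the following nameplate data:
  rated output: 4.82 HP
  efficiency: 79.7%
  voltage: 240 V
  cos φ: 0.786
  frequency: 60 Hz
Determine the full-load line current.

P_out = 4.82 × 746 = 3596 W
P_in = P_out / η = 3596 / 0.797 = 4512 W
I = P_in / (V·cosφ) = 4512 / (240 × 0.786) = 23.9 A

23.9 A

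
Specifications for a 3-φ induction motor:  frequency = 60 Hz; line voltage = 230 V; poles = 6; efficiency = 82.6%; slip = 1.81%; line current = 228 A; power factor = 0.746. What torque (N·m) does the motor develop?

454 N·m

P_in = √3·V·I·cosφ = 1.732 × 230 × 228 × 0.746 = 67756 W
P_out = η·P_in = 0.826 × 67756 = 55966 W
n_s = 120×60/6 = 1200 rpm; n = 1200×(1−0.0181) = 1178 rpm
ω = 2π×1178/60 = 123.4 rad/s
τ = P_out/ω = 55966/123.4 = 454 N·m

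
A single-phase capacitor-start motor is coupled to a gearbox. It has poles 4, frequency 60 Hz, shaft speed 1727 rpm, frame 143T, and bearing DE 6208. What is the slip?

n_s = 120f/p = 120×60/4 = 1800 rpm
s = (n_s − n)/n_s = (1800 − 1727)/1800 = 0.0406

4.06 %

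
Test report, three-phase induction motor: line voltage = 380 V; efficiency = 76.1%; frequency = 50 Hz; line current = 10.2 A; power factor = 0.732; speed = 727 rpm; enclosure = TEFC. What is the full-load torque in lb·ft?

36.2 lb·ft

P_in = √3·V·I·cosφ = 1.732 × 380 × 10.2 × 0.732 = 4914 W
P_out = η·P_in = 0.761 × 4914 = 3740 W
n = 727 rpm
ω = 2π×727/60 = 76.13 rad/s
τ = P_out/ω = 3740/76.13 = 49.13 N·m
In lb·ft: 49.13/1.356 = 36.2 lb·ft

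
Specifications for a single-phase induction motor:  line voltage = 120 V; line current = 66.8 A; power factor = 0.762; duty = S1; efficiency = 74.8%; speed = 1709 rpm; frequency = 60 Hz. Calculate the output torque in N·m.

P_in = V·I·cosφ = 120 × 66.8 × 0.762 = 6108 W
P_out = η·P_in = 0.748 × 6108 = 4569 W
n = 1709 rpm
ω = 2π×1709/60 = 179 rad/s
τ = P_out/ω = 4569/179 = 25.5 N·m

25.5 N·m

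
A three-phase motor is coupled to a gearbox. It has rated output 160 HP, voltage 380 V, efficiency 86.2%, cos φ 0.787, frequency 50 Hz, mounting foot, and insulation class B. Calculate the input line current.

P_out = 160 × 746 = 119360 W
P_in = P_out / η = 119360 / 0.862 = 138469 W
I_L = P_in / (√3·V_L·cosφ) = 138469 / (1.732 × 380 × 0.787) = 267 A

267 A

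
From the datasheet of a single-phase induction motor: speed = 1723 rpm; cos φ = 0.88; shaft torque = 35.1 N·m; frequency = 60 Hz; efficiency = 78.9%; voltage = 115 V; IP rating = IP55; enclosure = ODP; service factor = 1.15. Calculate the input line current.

79.3 A

ω = 2π×1723/60 = 180.4 rad/s; P_out = τω = 35.1 × 180.4 = 6332 W
P_in = P_out / η = 6332 / 0.789 = 8025 W
I = P_in / (V·cosφ) = 8025 / (115 × 0.88) = 79.3 A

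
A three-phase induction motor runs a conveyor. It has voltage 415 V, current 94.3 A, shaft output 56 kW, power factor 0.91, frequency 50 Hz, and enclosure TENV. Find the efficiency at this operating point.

90.8 %

P_out = 56 kW = 56000 W
P_in = √3·V_L·I_L·cosφ = 1.732 × 415 × 94.3 × 0.91 = 61681 W
η = P_out / P_in = 56000 / 61681 = 0.908 = 90.8%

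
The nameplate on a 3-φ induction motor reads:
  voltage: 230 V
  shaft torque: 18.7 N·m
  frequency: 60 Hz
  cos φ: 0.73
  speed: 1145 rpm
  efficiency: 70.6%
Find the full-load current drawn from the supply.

ω = 2π×1145/60 = 119.9 rad/s; P_out = τω = 18.7 × 119.9 = 2242 W
P_in = P_out / η = 2242 / 0.706 = 3176 W
I_L = P_in / (√3·V_L·cosφ) = 3176 / (1.732 × 230 × 0.73) = 10.9 A

10.9 A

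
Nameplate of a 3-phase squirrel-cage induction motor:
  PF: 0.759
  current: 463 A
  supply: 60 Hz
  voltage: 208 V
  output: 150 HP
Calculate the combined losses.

14.7 kW

P_in = √3·V·I·cosφ = 1.732×208×463×0.759 = 126600 W
P_out = 150×746 = 111900 W
Losses = P_in − P_out = 126600 − 111900 = 14700 W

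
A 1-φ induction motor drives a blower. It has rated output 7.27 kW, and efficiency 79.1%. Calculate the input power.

9.19 kW

P_out = 7270 W
P_in = P_out/η = 7270/0.791 = 9191 W = 9.19 kW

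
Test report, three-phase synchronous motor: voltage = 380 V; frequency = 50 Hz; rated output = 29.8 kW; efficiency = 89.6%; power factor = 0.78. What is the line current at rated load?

P_out = 29.8 kW = 29800 W
P_in = P_out / η = 29800 / 0.896 = 33259 W
I_L = P_in / (√3·V_L·cosφ) = 33259 / (1.732 × 380 × 0.78) = 64.8 A

64.8 A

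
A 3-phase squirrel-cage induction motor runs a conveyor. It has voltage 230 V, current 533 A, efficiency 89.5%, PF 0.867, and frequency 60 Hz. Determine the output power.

165 kW

P_in = √3·V·I·cosφ = 1.732 × 230 × 533 × 0.867 = 184087 W
P_out = η·P_in = 0.895 × 184087 = 164758 W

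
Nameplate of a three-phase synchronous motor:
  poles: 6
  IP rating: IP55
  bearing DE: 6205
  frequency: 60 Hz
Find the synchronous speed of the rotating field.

n_s = 120f/p = 120×60/6 = 1200 rpm

1200 rpm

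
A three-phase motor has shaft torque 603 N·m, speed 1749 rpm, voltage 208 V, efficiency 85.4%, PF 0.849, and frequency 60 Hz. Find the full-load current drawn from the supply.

ω = 2π×1749/60 = 183.2 rad/s; P_out = τω = 603 × 183.2 = 110470 W
P_in = P_out / η = 110470 / 0.854 = 129356 W
I_L = P_in / (√3·V_L·cosφ) = 129356 / (1.732 × 208 × 0.849) = 423 A

423 A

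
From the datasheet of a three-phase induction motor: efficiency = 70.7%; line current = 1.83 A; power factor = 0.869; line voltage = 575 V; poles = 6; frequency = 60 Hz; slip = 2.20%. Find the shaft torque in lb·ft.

P_in = √3·V·I·cosφ = 1.732 × 575 × 1.83 × 0.869 = 1584 W
P_out = η·P_in = 0.707 × 1584 = 1120 W
n_s = 120×60/6 = 1200 rpm; n = 1200×(1−0.022) = 1174 rpm
ω = 2π×1174/60 = 122.9 rad/s
τ = P_out/ω = 1120/122.9 = 9.113 N·m
In lb·ft: 9.113/1.356 = 6.72 lb·ft

6.72 lb·ft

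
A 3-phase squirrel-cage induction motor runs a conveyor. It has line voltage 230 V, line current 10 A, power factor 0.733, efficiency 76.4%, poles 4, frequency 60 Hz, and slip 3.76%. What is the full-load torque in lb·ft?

9.07 lb·ft

P_in = √3·V·I·cosφ = 1.732 × 230 × 10 × 0.733 = 2920 W
P_out = η·P_in = 0.764 × 2920 = 2231 W
n_s = 120×60/4 = 1800 rpm; n = 1800×(1−0.0376) = 1732 rpm
ω = 2π×1732/60 = 181.4 rad/s
τ = P_out/ω = 2231/181.4 = 12.3 N·m
In lb·ft: 12.3/1.356 = 9.07 lb·ft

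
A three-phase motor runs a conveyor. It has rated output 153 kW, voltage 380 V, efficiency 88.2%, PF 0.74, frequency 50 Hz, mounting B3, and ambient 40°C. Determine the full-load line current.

356 A

P_out = 153 kW = 153000 W
P_in = P_out / η = 153000 / 0.882 = 173469 W
I_L = P_in / (√3·V_L·cosφ) = 173469 / (1.732 × 380 × 0.74) = 356 A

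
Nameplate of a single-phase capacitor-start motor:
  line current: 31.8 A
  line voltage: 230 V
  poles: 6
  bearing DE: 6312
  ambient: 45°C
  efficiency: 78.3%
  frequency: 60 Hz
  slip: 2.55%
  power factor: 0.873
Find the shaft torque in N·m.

40.8 N·m

P_in = V·I·cosφ = 230 × 31.8 × 0.873 = 6385 W
P_out = η·P_in = 0.783 × 6385 = 4999 W
n_s = 120×60/6 = 1200 rpm; n = 1200×(1−0.0255) = 1169 rpm
ω = 2π×1169/60 = 122.4 rad/s
τ = P_out/ω = 4999/122.4 = 40.8 N·m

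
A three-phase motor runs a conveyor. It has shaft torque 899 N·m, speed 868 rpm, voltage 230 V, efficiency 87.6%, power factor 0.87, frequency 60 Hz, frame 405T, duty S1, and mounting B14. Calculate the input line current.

ω = 2π×868/60 = 90.9 rad/s; P_out = τω = 899 × 90.9 = 81719 W
P_in = P_out / η = 81719 / 0.876 = 93287 W
I_L = P_in / (√3·V_L·cosφ) = 93287 / (1.732 × 230 × 0.87) = 269 A

269 A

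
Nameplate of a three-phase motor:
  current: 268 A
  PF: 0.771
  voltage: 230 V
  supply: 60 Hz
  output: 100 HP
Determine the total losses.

P_in = √3·V·I·cosφ = 1.732×230×268×0.771 = 82312 W
P_out = 100×746 = 74600 W
Losses = P_in − P_out = 82312 − 74600 = 7712 W

7710 W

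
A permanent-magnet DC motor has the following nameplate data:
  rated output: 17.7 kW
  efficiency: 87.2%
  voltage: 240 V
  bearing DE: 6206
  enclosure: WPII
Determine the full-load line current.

P_out = 17.7 kW = 17700 W
P_in = P_out / η = 17700 / 0.872 = 20298 W
I = P_in / V = 20298 / 240 = 84.6 A

84.6 A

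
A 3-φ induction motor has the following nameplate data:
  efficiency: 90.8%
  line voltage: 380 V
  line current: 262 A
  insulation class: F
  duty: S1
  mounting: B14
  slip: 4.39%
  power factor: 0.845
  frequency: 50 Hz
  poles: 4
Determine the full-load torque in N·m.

P_in = √3·V·I·cosφ = 1.732 × 380 × 262 × 0.845 = 145710 W
P_out = η·P_in = 0.908 × 145710 = 132305 W
n_s = 120×50/4 = 1500 rpm; n = 1500×(1−0.0439) = 1434 rpm
ω = 2π×1434/60 = 150.2 rad/s
τ = P_out/ω = 132305/150.2 = 881 N·m

881 N·m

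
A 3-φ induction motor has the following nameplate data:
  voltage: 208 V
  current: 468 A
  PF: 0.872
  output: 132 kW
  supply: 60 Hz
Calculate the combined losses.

P_in = √3·V·I·cosφ = 1.732×208×468×0.872 = 147019 W
P_out = 132000 W
Losses = P_in − P_out = 147019 − 132000 = 15019 W

15000 W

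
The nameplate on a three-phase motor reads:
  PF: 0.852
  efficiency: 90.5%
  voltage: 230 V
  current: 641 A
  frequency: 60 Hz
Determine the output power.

197 kW

P_in = √3·V·I·cosφ = 1.732 × 230 × 641 × 0.852 = 217557 W
P_out = η·P_in = 0.905 × 217557 = 196889 W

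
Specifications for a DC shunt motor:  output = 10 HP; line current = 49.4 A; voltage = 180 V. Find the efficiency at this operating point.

P_out = 10 × 746 = 7460 W
P_in = V·I = 180 × 49.4 = 8892 W
η = P_out / P_in = 7460 / 8892 = 0.839 = 83.9%

83.9 %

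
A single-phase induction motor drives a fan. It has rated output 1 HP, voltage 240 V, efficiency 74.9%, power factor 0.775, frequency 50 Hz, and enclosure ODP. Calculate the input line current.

5.35 A

P_out = 1 × 746 = 746 W
P_in = P_out / η = 746 / 0.749 = 996 W
I = P_in / (V·cosφ) = 996 / (240 × 0.775) = 5.35 A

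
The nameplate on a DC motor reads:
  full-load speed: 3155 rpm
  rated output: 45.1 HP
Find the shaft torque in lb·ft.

P_out = 45.1 × 746 = 33645 W
ω = 2π × 3155/60 = 330.4 rad/s
τ = P_out/ω = 33645/330.4 = 101.8 N·m
In lb·ft: 101.8/1.356 = 75.1 lb·ft

75.1 lb·ft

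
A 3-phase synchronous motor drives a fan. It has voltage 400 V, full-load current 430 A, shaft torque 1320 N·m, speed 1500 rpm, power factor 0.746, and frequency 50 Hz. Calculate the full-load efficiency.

ω = 2π × 1500/60 = 157.1 rad/s; P_out = τω = 1320 × 157.1 = 207372 W
P_in = √3·V_L·I_L·cosφ = 1.732 × 400 × 430 × 0.746 = 222236 W
η = P_out / P_in = 207372 / 222236 = 0.933 = 93.3%

93.3 %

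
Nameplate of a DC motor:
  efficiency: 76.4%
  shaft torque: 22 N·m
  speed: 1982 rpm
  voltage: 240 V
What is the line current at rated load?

ω = 2π×1982/60 = 207.6 rad/s; P_out = τω = 22 × 207.6 = 4567 W
P_in = P_out / η = 4567 / 0.764 = 5978 W
I = P_in / V = 5978 / 240 = 24.9 A

24.9 A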